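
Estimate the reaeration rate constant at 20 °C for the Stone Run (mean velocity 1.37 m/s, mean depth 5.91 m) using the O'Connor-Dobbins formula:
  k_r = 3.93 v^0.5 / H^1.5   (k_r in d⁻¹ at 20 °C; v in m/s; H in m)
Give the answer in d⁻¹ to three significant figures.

k_r ≈ 0.320 d⁻¹

k_r = 3.93 × 1.37^0.5 / 5.91^1.5 = 3.93 × 1.170 / 14.37 = 0.3202 d⁻¹.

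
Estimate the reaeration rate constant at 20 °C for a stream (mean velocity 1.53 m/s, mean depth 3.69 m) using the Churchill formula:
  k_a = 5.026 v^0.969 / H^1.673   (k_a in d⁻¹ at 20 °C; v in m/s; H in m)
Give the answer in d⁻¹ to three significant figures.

k_a ≈ 0.854 d⁻¹

k_a = 5.026 × 1.53^0.969 / 3.69^1.673 = 5.026 × 1.510 / 8.885 = 0.8542 d⁻¹.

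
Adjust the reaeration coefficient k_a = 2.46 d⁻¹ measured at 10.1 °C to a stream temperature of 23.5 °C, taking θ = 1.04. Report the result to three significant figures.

k_a ≈ 4.16 d⁻¹

k_a(T₂) = k_a(T₁) · θ^(T₂−T₁) = 2.46 × 1.04^(23.5−10.1)
= 2.46 × 1.04^13.4 = 2.46 × 1.691 = 4.161 d⁻¹.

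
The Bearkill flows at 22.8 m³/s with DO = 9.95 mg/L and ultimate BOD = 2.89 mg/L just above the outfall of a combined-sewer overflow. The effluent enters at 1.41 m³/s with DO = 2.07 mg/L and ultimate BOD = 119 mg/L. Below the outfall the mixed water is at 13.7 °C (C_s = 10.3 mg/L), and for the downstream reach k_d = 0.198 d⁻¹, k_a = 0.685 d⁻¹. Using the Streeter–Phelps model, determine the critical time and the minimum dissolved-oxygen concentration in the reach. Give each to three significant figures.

t_c ≈ 2.07 d; minimum DO ≈ 8.45 mg/L

Mixed DO = (22.8×9.95 + 1.41×2.07)/(22.8+1.41) = 229.8/24.21 = 9.491 mg/L.
Mixed L₀ = (22.8×2.89 + 1.41×119)/(24.21) = 233.7/24.21 = 9.652 mg/L.
Initial deficit D₀ = C_s − DO₀ = 10.3 − 9.491 = 0.8089 mg/L.
t_c = (1/0.4870) ln[(0.685/0.198)(1 − 0.8089×0.4870/(0.198×9.652))] = 2.053 × ln(2.746) = 2.075 d.
D_c = (0.198/0.685) × 9.652 × e^(−0.198×2.075) = 0.2891 × 9.652 × 0.6631 = 1.850 mg/L.
Minimum DO = 10.3 − 1.850 = 8.450 mg/L.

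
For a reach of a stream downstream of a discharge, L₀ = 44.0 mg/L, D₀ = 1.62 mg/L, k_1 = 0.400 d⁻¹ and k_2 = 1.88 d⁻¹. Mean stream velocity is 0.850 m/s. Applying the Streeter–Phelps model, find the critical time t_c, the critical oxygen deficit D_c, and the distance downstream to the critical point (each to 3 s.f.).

t_c ≈ 0.947 d; D_c ≈ 6.41 mg/L; x_c ≈ 69.5 km

At the critical point dD/dt = 0, so k_1 L₀ e^(−k_1 t) = k_2 D. Substituting D(t) from the Streeter–Phelps equation and solving for t gives
t_c = ln[(k_2/k_1)(1 − D₀(k_2−k_1)/(k_1 L₀))] / (k_2−k_1).
Here k_2−k_1 = 1.480 d⁻¹ and 1 − D₀(k_2−k_1)/(k_1 L₀) = 1 − 1.62×1.480/(0.400×44.0) = 0.8638, so
t_c = ln(4.700 × 0.8638) / 1.480 = 1.401 / 1.480 = 0.9467 d.
L(t_c) = L₀ e^(−k_1 t_c) = 44.0 × 0.6848 = 30.13 mg/L, and at the critical point k_2 D_c = k_1 L, so D_c = (0.400/1.88) × 30.13 = 6.411 mg/L.
x_c = v t_c = 0.850 m/s × 0.9467 d × 86400 s/d = 69530 m ≈ 69.5 km.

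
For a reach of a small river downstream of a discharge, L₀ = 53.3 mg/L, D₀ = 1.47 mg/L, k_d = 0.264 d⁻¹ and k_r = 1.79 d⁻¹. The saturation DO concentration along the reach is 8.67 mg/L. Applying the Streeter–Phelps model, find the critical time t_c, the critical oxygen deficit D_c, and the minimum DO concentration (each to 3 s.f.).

At the critical point dD/dt = 0, so k_d L₀ e^(−k_d t) = k_r D. Substituting D(t) from the Streeter–Phelps equation and solving for t gives
t_c = ln[(k_r/k_d)(1 − D₀(k_r−k_d)/(k_d L₀))] / (k_r−k_d).
Here k_r−k_d = 1.526 d⁻¹ and 1 − D₀(k_r−k_d)/(k_d L₀) = 1 − 1.47×1.526/(0.264×53.3) = 0.8406, so
t_c = ln(6.780 × 0.8406) / 1.526 = 1.740 / 1.526 = 1.140 d.
L(t_c) = L₀ e^(−k_d t_c) = 53.3 × 0.7400 = 39.44 mg/L, and at the critical point k_r D_c = k_d L, so D_c = (0.264/1.79) × 39.44 = 5.817 mg/L.
Minimum DO = C_s − D_c = 8.67 − 5.817 = 2.853 mg/L.

t_c ≈ 1.14 d; D_c ≈ 5.82 mg/L; min DO ≈ 2.85 mg/L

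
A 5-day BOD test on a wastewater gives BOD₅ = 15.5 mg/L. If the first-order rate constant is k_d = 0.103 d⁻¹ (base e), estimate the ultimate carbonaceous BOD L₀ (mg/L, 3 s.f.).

L₀ ≈ 38.5 mg/L

BOD₅ = L₀(1 − e^(−5k_d)) ⇒ L₀ = BOD₅ / (1 − e^(−5×0.103))
= 15.5 / (1 − 0.5975) = 15.5 / 0.4025 = 38.51 mg/L.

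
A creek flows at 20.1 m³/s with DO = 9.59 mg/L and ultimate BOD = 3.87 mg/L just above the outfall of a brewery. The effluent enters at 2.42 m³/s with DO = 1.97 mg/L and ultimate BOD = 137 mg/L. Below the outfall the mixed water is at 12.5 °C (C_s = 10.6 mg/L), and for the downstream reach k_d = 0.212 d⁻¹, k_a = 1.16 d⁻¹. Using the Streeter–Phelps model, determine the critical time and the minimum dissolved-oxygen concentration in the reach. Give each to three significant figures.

t_c ≈ 1.16 d; minimum DO ≈ 8.00 mg/L

Mixed DO = (20.1×9.59 + 2.42×1.97)/(20.1+2.42) = 197.5/22.52 = 8.771 mg/L.
Mixed L₀ = (20.1×3.87 + 2.42×137)/(22.52) = 409.3/22.52 = 18.18 mg/L.
Initial deficit D₀ = C_s − DO₀ = 10.6 − 8.771 = 1.829 mg/L.
t_c = (1/0.9480) ln[(1.16/0.212)(1 − 1.829×0.9480/(0.212×18.18))] = 1.055 × ln(3.010) = 1.162 d.
D_c = (0.212/1.16) × 18.18 × e^(−0.212×1.162) = 0.1828 × 18.18 × 0.7816 = 2.596 mg/L.
Minimum DO = 10.6 − 2.596 = 8.004 mg/L.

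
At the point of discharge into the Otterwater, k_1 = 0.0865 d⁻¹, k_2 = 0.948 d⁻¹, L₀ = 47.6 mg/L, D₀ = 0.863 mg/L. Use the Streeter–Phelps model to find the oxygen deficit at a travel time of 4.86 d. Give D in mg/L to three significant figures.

k_1 L₀/(k_2−k_1) = 0.0865×47.6/(0.948−0.0865) = 4.117/0.8615 = 4.779 mg/L.
e^(−k_1 t) = e^(−0.0865×4.860) = 0.6568; e^(−k_2 t) = e^(−0.948×4.860) = 0.009979.
D = 4.779 × (0.6568 − 0.009979) + 0.863 × 0.009979 = 3.091 + 0.008612 = 3.100 mg/L.

D ≈ 3.10 mg/L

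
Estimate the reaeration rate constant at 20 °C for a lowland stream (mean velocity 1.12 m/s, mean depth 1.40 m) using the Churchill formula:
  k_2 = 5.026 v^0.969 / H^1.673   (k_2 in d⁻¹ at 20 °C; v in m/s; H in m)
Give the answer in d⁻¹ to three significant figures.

k_2 ≈ 3.19 d⁻¹

k_2 = 5.026 × 1.12^0.969 / 1.40^1.673 = 5.026 × 1.116 / 1.756 = 3.195 d⁻¹.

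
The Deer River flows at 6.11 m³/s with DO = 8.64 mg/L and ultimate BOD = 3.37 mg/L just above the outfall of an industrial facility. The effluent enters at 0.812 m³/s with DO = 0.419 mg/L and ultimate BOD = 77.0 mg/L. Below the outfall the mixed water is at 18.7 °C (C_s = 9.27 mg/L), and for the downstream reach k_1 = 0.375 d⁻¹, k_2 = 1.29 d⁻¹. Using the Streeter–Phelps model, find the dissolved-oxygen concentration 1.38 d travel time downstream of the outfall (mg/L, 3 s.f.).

Mixed DO = (6.11×8.64 + 0.812×0.419)/(6.11+0.812) = 53.13/6.922 = 7.676 mg/L.
Mixed L₀ = (6.11×3.37 + 0.812×77.0)/(6.922) = 83.11/6.922 = 12.01 mg/L.
Initial deficit D₀ = C_s − DO₀ = 9.27 − 7.676 = 1.594 mg/L.
D(1.38) = [0.375×12.01/(1.29−0.375)](e^(−0.375×1.38) − e^(−1.29×1.38)) + 1.594 e^(−1.29×1.38)
= 4.921 × (0.5960 − 0.1686) + 1.594 × 0.1686 = 2.372 mg/L.
DO = 9.27 − 2.372 = 6.898 mg/L.

DO ≈ 6.90 mg/L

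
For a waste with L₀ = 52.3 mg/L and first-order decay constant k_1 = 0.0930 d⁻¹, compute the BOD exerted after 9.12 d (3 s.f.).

y_t = L₀(1 − e^(−k_1 t)) = 52.3 × (1 − e^(−0.0930×9.12))
= 52.3 × (1 − 0.4282) = 52.3 × 0.5718 = 29.91 mg/L.

y ≈ 29.9 mg/L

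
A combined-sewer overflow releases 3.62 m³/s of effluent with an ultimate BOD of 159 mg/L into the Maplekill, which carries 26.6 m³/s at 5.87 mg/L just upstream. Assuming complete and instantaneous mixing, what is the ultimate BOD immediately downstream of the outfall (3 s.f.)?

Flow-weighted mixing: C = (Q_r C_r + Q_w C_w)/(Q_r + Q_w)
= (26.6×5.87 + 3.62×159)/(26.6 + 3.62) = 731.7/30.22 = 24.21 mg/L.

24.2 mg/L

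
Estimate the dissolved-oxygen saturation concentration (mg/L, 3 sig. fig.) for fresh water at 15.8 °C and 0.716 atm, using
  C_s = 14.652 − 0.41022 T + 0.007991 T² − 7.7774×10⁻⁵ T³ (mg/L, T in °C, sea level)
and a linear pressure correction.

At sea level: C_s = 14.652 − 0.41022×15.8 + 0.007991×15.8² − 7.7774×10⁻⁵×15.8³ = 9.859 mg/L.
Pressure correction: C_s' = 9.859 × 0.716 = 7.059 mg/L.

C_s ≈ 7.06 mg/L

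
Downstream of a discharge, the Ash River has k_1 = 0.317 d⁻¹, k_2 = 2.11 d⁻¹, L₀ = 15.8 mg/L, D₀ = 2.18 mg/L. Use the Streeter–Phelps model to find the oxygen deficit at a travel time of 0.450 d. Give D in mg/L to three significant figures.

D ≈ 2.18 mg/L

k_1 L₀/(k_2−k_1) = 0.317×15.8/(2.11−0.317) = 5.009/1.793 = 2.793 mg/L.
e^(−k_1 t) = e^(−0.317×0.4500) = 0.8671; e^(−k_2 t) = e^(−2.11×0.4500) = 0.3869.
D = 2.793 × (0.8671 − 0.3869) + 2.18 × 0.3869 = 1.341 + 0.8435 = 2.185 mg/L.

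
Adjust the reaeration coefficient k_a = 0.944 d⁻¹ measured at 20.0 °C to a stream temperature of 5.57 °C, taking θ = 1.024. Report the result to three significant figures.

k_a ≈ 0.670 d⁻¹

k_a(T₂) = k_a(T₁) · θ^(T₂−T₁) = 0.944 × 1.024^(5.57−20.0)
= 0.944 × 1.024^-14.4 = 0.944 × 0.7102 = 0.6704 d⁻¹.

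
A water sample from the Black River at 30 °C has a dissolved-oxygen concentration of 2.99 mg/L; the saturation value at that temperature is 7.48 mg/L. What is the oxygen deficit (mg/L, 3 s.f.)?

D = C_s − C = 7.48 − 2.99 = 4.49 mg/L.

D ≈ 4.49 mg/L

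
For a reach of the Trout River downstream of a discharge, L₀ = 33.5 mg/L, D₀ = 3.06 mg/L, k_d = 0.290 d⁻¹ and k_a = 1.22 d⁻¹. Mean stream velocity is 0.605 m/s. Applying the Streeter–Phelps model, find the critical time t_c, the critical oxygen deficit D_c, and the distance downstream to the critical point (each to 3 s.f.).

t_c ≈ 1.17 d; D_c ≈ 5.67 mg/L; x_c ≈ 61.3 km

At the critical point dD/dt = 0, so k_d L₀ e^(−k_d t) = k_a D. Substituting D(t) from the Streeter–Phelps equation and solving for t gives
t_c = ln[(k_a/k_d)(1 − D₀(k_a−k_d)/(k_d L₀))] / (k_a−k_d).
Here k_a−k_d = 0.9300 d⁻¹ and 1 − D₀(k_a−k_d)/(k_d L₀) = 1 − 3.06×0.9300/(0.290×33.5) = 0.7071, so
t_c = ln(4.207 × 0.7071) / 0.9300 = 1.090 / 0.9300 = 1.172 d.
D_c = (k_d/k_a) L₀ e^(−k_d t_c) = (0.290/1.22) × 33.5 × e^(−0.290×1.172) = 0.2377 × 33.5 × 0.7118 = 5.668 mg/L.
x_c = v t_c = 0.605 m/s × 1.172 d × 86400 s/d = 61270 m ≈ 61.3 km.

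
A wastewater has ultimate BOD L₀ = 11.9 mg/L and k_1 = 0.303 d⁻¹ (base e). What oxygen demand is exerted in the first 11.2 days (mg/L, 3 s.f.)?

y ≈ 11.5 mg/L

y_t = L₀(1 − e^(−k_1 t)) = 11.9 × (1 − e^(−0.303×11.2))
= 11.9 × (1 − 0.03359) = 11.9 × 0.9664 = 11.50 mg/L.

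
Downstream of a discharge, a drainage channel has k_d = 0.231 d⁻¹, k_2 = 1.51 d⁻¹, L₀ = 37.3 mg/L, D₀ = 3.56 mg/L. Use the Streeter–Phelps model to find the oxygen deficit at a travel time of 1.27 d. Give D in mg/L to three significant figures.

k_d L₀/(k_2−k_d) = 0.231×37.3/(1.51−0.231) = 8.616/1.279 = 6.737 mg/L.
e^(−k_d t) = e^(−0.231×1.270) = 0.7457; e^(−k_2 t) = e^(−1.51×1.270) = 0.1469.
D = 6.737 × (0.7457 − 0.1469) + 3.56 × 0.1469 = 4.034 + 0.5231 = 4.557 mg/L.

D ≈ 4.56 mg/L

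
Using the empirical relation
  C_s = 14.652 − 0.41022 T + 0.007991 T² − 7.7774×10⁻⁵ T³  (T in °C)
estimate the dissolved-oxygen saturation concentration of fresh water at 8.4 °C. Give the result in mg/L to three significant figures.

C_s = 14.652 − 0.41022×8.4 + 0.007991×8.4² − 7.7774×10⁻⁵×8.4³ = 11.72 mg/L.

C_s ≈ 11.7 mg/L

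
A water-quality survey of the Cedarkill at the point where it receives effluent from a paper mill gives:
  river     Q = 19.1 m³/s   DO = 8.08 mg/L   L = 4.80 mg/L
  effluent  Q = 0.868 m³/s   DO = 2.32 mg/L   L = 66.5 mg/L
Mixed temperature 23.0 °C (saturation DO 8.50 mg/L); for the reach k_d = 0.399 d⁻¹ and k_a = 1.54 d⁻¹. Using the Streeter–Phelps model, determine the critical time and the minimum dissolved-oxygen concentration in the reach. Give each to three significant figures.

t_c ≈ 0.924 d; minimum DO ≈ 7.16 mg/L

Mixed DO = (19.1×8.08 + 0.868×2.32)/(19.1+0.868) = 156.3/19.97 = 7.830 mg/L.
Mixed L₀ = (19.1×4.80 + 0.868×66.5)/(19.97) = 149.4/19.97 = 7.482 mg/L.
Initial deficit D₀ = C_s − DO₀ = 8.50 − 7.830 = 0.6704 mg/L.
t_c = (1/1.141) ln[(1.54/0.399)(1 − 0.6704×1.141/(0.399×7.482))] = 0.8764 × ln(2.871) = 0.9242 d.
D_c = (0.399/1.54) × 7.482 × e^(−0.399×0.9242) = 0.2591 × 7.482 × 0.6916 = 1.341 mg/L.
Minimum DO = 8.50 − 1.341 = 7.159 mg/L.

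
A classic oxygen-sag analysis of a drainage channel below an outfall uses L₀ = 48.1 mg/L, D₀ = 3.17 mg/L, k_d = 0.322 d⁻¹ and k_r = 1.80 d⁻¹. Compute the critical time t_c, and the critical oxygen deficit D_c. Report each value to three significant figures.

At the critical point dD/dt = 0, so k_d L₀ e^(−k_d t) = k_r D. Substituting D(t) from the Streeter–Phelps equation and solving for t gives
t_c = ln[(k_r/k_d)(1 − D₀(k_r−k_d)/(k_d L₀))] / (k_r−k_d).
Here k_r−k_d = 1.478 d⁻¹ and 1 − D₀(k_r−k_d)/(k_d L₀) = 1 − 3.17×1.478/(0.322×48.1) = 0.6975, so
t_c = ln(5.590 × 0.6975) / 1.478 = 1.361 / 1.478 = 0.9207 d.
L(t_c) = L₀ e^(−k_d t_c) = 48.1 × 0.7435 = 35.76 mg/L, and at the critical point k_r D_c = k_d L, so D_c = (0.322/1.80) × 35.76 = 6.397 mg/L.

t_c ≈ 0.921 d; D_c ≈ 6.40 mg/L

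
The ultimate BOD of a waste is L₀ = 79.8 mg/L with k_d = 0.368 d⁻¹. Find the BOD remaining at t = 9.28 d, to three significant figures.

L_t = L₀ e^(−k_d t) = 79.8 × e^(−0.368×9.28) = 79.8 × 0.03288 = 2.623 mg/L.

L ≈ 2.62 mg/L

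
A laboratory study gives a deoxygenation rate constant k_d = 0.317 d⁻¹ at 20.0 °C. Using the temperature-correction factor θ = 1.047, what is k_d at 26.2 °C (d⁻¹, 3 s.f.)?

k_d ≈ 0.421 d⁻¹

k_d(T₂) = k_d(T₁) · θ^(T₂−T₁) = 0.317 × 1.047^(26.2−20.0)
= 0.317 × 1.047^6.20 = 0.317 × 1.329 = 0.4214 d⁻¹.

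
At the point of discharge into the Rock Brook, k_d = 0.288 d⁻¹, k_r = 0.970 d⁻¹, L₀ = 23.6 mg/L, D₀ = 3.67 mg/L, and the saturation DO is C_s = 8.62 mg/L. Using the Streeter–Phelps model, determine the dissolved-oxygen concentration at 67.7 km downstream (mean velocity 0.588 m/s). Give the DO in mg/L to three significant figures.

DO ≈ 3.56 mg/L

Travel time t = x/v = 67.7 km / (0.588 m/s) = 67700 m / 0.588 m/s = 115100 s = 1.333 d.
k_d L₀/(k_r−k_d) = 0.288×23.6/(0.970−0.288) = 6.797/0.6820 = 9.966 mg/L.
e^(−k_d t) = e^(−0.288×1.333) = 0.6813; e^(−k_r t) = e^(−0.970×1.333) = 0.2746.
D = 9.966 × (0.6813 − 0.2746) + 3.67 × 0.2746 = 4.053 + 1.008 = 5.061 mg/L.
DO = C_s − D = 8.62 − 5.061 = 3.559 mg/L.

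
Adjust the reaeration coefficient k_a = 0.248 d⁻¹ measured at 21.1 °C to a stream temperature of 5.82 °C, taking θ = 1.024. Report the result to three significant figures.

k_a ≈ 0.173 d⁻¹

k_a(T₂) = k_a(T₁) · θ^(T₂−T₁) = 0.248 × 1.024^(5.82−21.1)
= 0.248 × 1.024^-15.3 = 0.248 × 0.6960 = 0.1726 d⁻¹.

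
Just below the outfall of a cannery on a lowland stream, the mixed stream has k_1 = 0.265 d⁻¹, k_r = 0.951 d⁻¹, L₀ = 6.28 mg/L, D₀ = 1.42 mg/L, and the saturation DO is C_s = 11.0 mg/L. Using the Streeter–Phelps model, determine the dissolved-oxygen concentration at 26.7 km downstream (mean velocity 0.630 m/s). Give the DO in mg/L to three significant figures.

Travel time t = x/v = 26.7 km / (0.630 m/s) = 26700 m / 0.630 m/s = 42380 s = 0.4905 d.
k_1 L₀/(k_r−k_1) = 0.265×6.28/(0.951−0.265) = 1.664/0.6860 = 2.426 mg/L.
e^(−k_1 t) = e^(−0.265×0.4905) = 0.8781; e^(−k_r t) = e^(−0.951×0.4905) = 0.6272.
D = 2.426 × (0.8781 − 0.6272) + 1.42 × 0.6272 = 0.6087 + 0.8906 = 1.499 mg/L.
DO = C_s − D = 11.0 − 1.499 = 9.501 mg/L.

DO ≈ 9.50 mg/L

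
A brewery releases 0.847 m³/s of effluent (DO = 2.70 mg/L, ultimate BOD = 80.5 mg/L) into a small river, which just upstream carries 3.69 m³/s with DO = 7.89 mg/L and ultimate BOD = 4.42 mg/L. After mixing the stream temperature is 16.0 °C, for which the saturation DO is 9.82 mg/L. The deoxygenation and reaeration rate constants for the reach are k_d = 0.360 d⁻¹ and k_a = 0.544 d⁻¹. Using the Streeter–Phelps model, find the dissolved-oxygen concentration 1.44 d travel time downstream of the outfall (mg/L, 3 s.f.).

Mixed DO = (3.69×7.89 + 0.847×2.70)/(3.69+0.847) = 31.40/4.537 = 6.921 mg/L.
Mixed L₀ = (3.69×4.42 + 0.847×80.5)/(4.537) = 84.49/4.537 = 18.62 mg/L.
Initial deficit D₀ = C_s − DO₀ = 9.82 − 6.921 = 2.899 mg/L.
D(1.44) = [0.360×18.62/(0.544−0.360)](e^(−0.360×1.44) − e^(−0.544×1.44)) + 2.899 e^(−0.544×1.44)
= 36.44 × (0.5955 − 0.4569) + 2.899 × 0.4569 = 6.375 mg/L.
DO = 9.82 − 6.375 = 3.445 mg/L.

DO ≈ 3.45 mg/L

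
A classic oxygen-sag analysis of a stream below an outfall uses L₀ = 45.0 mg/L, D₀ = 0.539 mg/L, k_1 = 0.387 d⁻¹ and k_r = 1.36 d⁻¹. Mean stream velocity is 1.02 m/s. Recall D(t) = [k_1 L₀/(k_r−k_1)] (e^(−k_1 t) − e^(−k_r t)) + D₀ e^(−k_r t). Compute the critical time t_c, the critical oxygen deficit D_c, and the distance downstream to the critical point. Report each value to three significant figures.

t_c ≈ 1.26 d; D_c ≈ 7.86 mg/L; x_c ≈ 111 km

With k_r/k_1 = 3.514 and 1 − D₀(k_r−k_1)/(k_1 L₀) = 0.9699,
t_c = ln(3.514 × 0.9699) / (1.36 − 0.387) = ln(3.408) / 0.9730 = 1.226/0.9730 = 1.260 d.
L(t_c) = L₀ e^(−k_1 t_c) = 45.0 × 0.6140 = 27.63 mg/L, and at the critical point k_r D_c = k_1 L, so D_c = (0.387/1.36) × 27.63 = 7.863 mg/L.
x_c = v t_c = 1.02 m/s × 1.260 d × 86400 s/d = 111100 m ≈ 111 km.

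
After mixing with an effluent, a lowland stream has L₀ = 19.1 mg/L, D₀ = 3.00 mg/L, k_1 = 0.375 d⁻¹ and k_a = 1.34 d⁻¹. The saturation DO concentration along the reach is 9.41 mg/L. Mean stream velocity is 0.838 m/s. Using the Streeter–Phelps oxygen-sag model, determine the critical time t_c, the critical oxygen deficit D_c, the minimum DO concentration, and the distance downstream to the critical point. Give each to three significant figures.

With k_a/k_1 = 3.573 and 1 − D₀(k_a−k_1)/(k_1 L₀) = 0.5958,
t_c = ln(3.573 × 0.5958) / (1.34 − 0.375) = ln(2.129) / 0.9650 = 0.7557/0.9650 = 0.7831 d.
L(t_c) = L₀ e^(−k_1 t_c) = 19.1 × 0.7455 = 14.24 mg/L, and at the critical point k_a D_c = k_1 L, so D_c = (0.375/1.34) × 14.24 = 3.985 mg/L.
Minimum DO = C_s − D_c = 9.41 − 3.985 = 5.425 mg/L.
x_c = v t_c = 0.838 m/s × 0.7831 d × 86400 s/d = 56700 m ≈ 56.7 km.

t_c ≈ 0.783 d; D_c ≈ 3.98 mg/L; min DO ≈ 5.43 mg/L; x_c ≈ 56.7 km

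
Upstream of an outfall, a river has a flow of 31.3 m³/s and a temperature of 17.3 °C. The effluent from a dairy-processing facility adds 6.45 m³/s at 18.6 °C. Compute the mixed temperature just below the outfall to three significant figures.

Flow-weighted mixing: C = (Q_r C_r + Q_w C_w)/(Q_r + Q_w)
= (31.3×17.3 + 6.45×18.6)/(31.3 + 6.45) = 661.5/37.75 = 17.52 °C.

17.5 °C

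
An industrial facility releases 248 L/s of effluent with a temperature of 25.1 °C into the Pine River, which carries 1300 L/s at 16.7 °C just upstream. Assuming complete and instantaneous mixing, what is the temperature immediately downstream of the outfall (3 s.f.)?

18.0 °C

Flow-weighted mixing: C = (Q_r C_r + Q_w C_w)/(Q_r + Q_w)
= (1300×16.7 + 248×25.1)/(1300 + 248) = 27930/1548 = 18.05 °C.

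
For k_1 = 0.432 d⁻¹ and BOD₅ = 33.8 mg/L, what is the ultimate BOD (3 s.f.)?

BOD₅ = L₀(1 − e^(−5k_1)) ⇒ L₀ = BOD₅ / (1 − e^(−5×0.432))
= 33.8 / (1 − 0.1153) = 33.8 / 0.8847 = 38.21 mg/L.

L₀ ≈ 38.2 mg/L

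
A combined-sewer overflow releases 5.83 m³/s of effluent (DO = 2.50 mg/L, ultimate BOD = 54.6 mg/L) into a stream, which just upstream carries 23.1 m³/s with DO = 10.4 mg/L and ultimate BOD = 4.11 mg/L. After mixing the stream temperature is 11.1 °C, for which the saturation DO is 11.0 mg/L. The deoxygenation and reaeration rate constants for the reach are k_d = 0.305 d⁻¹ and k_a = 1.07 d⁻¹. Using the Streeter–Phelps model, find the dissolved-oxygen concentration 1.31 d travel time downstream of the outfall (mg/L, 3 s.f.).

Mixed DO = (23.1×10.4 + 5.83×2.50)/(23.1+5.83) = 254.8/28.93 = 8.808 mg/L.
Mixed L₀ = (23.1×4.11 + 5.83×54.6)/(28.93) = 413.3/28.93 = 14.28 mg/L.
Initial deficit D₀ = C_s − DO₀ = 11.0 − 8.808 = 2.192 mg/L.
D(1.31) = [0.305×14.28/(1.07−0.305)](e^(−0.305×1.31) − e^(−1.07×1.31)) + 2.192 e^(−1.07×1.31)
= 5.695 × (0.6706 − 0.2462) + 2.192 × 0.2462 = 2.957 mg/L.
DO = 11.0 − 2.957 = 8.043 mg/L.

DO ≈ 8.04 mg/L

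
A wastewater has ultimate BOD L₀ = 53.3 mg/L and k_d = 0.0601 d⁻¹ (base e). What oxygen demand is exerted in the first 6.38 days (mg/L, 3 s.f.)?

y ≈ 17.0 mg/L

y_t = L₀(1 − e^(−k_d t)) = 53.3 × (1 − e^(−0.0601×6.38))
= 53.3 × (1 − 0.6815) = 53.3 × 0.3185 = 16.98 mg/L.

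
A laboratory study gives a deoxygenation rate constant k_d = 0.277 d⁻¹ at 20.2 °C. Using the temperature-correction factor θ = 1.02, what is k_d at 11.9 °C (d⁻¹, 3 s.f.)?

k_d ≈ 0.235 d⁻¹

k_d(T₂) = k_d(T₁) · θ^(T₂−T₁) = 0.277 × 1.02^(11.9−20.2)
= 0.277 × 1.02^-8.30 = 0.277 × 0.8484 = 0.2350 d⁻¹.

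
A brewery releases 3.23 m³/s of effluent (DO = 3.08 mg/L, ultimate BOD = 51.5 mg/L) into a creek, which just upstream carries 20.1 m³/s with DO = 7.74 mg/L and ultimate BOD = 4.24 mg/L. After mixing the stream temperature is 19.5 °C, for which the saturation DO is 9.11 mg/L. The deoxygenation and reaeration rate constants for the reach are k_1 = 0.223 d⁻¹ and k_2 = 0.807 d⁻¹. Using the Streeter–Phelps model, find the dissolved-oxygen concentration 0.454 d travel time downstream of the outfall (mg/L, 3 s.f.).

Mixed DO = (20.1×7.74 + 3.23×3.08)/(20.1+3.23) = 165.5/23.33 = 7.095 mg/L.
Mixed L₀ = (20.1×4.24 + 3.23×51.5)/(23.33) = 251.6/23.33 = 10.78 mg/L.
Initial deficit D₀ = C_s − DO₀ = 9.11 − 7.095 = 2.015 mg/L.
D(0.454) = [0.223×10.78/(0.807−0.223)](e^(−0.223×0.454) − e^(−0.807×0.454)) + 2.015 e^(−0.807×0.454)
= 4.118 × (0.9037 − 0.6932) + 2.015 × 0.6932 = 2.264 mg/L.
DO = 9.11 − 2.264 = 6.846 mg/L.

DO ≈ 6.85 mg/L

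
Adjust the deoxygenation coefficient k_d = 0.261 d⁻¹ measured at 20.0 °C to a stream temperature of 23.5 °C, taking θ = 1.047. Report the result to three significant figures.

k_d ≈ 0.307 d⁻¹

k_d(T₂) = k_d(T₁) · θ^(T₂−T₁) = 0.261 × 1.047^(23.5−20.0)
= 0.261 × 1.047^3.50 = 0.261 × 1.174 = 0.3065 d⁻¹.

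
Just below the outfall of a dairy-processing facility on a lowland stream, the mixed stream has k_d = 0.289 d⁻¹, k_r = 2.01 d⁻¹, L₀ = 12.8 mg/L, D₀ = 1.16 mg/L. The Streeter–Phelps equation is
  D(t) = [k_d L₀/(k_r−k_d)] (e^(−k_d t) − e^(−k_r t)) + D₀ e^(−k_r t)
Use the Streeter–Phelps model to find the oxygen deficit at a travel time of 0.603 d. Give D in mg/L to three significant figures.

k_d L₀/(k_r−k_d) = 0.289×12.8/(2.01−0.289) = 3.699/1.721 = 2.149 mg/L.
e^(−k_d t) = e^(−0.289×0.6030) = 0.8401; e^(−k_r t) = e^(−2.01×0.6030) = 0.2976.
D = 2.149 × (0.8401 − 0.2976) + 1.16 × 0.2976 = 1.166 + 0.3452 = 1.511 mg/L.

D ≈ 1.51 mg/L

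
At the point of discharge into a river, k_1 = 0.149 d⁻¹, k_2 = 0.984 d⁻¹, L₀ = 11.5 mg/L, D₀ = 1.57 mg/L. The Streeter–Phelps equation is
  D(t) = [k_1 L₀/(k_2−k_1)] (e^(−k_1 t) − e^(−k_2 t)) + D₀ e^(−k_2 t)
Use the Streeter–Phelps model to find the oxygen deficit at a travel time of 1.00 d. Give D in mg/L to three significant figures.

D ≈ 1.59 mg/L

k_1 L₀/(k_2−k_1) = 0.149×11.5/(0.984−0.149) = 1.714/0.8350 = 2.052 mg/L.
e^(−k_1 t) = e^(−0.149×1.000) = 0.8616; e^(−k_2 t) = e^(−0.984×1.000) = 0.3738.
D = 2.052 × (0.8616 − 0.3738) + 1.57 × 0.3738 = 1.001 + 0.5869 = 1.588 mg/L.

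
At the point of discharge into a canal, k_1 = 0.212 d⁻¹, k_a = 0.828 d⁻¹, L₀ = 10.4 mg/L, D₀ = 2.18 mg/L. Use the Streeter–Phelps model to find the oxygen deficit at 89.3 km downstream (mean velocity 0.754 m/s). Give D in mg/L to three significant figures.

Travel time t = x/v = 89.3 km / (0.754 m/s) = 89300 m / 0.754 m/s = 118400 s = 1.371 d.
k_1 L₀/(k_a−k_1) = 0.212×10.4/(0.828−0.212) = 2.205/0.6160 = 3.579 mg/L.
e^(−k_1 t) = e^(−0.212×1.371) = 0.7478; e^(−k_a t) = e^(−0.828×1.371) = 0.3214.
D = 3.579 × (0.7478 − 0.3214) + 2.18 × 0.3214 = 1.526 + 0.7007 = 2.227 mg/L.

D ≈ 2.23 mg/L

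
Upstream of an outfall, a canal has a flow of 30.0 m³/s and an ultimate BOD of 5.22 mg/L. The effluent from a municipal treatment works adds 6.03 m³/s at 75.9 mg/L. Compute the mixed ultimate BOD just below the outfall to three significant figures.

17.0 mg/L

Flow-weighted mixing: C = (Q_r C_r + Q_w C_w)/(Q_r + Q_w)
= (30.0×5.22 + 6.03×75.9)/(30.0 + 6.03) = 614.3/36.03 = 17.05 mg/L.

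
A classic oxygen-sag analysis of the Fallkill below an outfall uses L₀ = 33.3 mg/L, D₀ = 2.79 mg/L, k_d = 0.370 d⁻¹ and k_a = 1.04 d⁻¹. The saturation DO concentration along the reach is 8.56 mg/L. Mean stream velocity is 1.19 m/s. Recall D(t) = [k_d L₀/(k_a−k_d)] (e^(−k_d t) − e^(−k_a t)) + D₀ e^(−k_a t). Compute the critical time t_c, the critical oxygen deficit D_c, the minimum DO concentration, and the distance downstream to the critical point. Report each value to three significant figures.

t_c = [1/(k_a−k_d)] ln[(k_a/k_d)(1 − D₀(k_a−k_d)/(k_d L₀))]
= [1/(1.04−0.370)] ln[(1.04/0.370)(1 − 2.79×0.6700/(0.370×33.3))]
= (1/0.6700) ln[2.811 × 0.8483] = 1.493 × ln(2.384) = 1.493 × 0.8689 = 1.297 d.
D_c = (k_d/k_a) L₀ e^(−k_d t_c) = (0.370/1.04) × 33.3 × e^(−0.370×1.297) = 0.3558 × 33.3 × 0.6189 = 7.332 mg/L.
Minimum DO = C_s − D_c = 8.56 − 7.332 = 1.228 mg/L.
x_c = v t_c = 1.19 m/s × 1.297 d × 86400 s/d = 133300 m ≈ 133 km.

t_c ≈ 1.30 d; D_c ≈ 7.33 mg/L; min DO ≈ 1.23 mg/L; x_c ≈ 133 km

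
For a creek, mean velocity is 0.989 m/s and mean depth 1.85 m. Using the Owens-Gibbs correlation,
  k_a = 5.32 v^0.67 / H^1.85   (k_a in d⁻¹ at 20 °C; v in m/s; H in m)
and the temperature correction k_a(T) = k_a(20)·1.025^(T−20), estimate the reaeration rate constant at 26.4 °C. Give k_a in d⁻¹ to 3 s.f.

k_a(20) = 5.32 × 0.989^0.67 / 1.85^1.85 = 5.32 × 0.9926 / 3.121 = 1.692 d⁻¹.
k_a(26.4) = 1.692 × 1.025^(26.4−20) = 1.692 × 1.171 = 1.982 d⁻¹.

k_a ≈ 1.98 d⁻¹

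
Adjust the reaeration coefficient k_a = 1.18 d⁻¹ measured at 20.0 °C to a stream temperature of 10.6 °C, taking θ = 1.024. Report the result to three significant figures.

k_a ≈ 0.944 d⁻¹

k_a(T₂) = k_a(T₁) · θ^(T₂−T₁) = 1.18 × 1.024^(10.6−20.0)
= 1.18 × 1.024^-9.40 = 1.18 × 0.8002 = 0.9442 d⁻¹.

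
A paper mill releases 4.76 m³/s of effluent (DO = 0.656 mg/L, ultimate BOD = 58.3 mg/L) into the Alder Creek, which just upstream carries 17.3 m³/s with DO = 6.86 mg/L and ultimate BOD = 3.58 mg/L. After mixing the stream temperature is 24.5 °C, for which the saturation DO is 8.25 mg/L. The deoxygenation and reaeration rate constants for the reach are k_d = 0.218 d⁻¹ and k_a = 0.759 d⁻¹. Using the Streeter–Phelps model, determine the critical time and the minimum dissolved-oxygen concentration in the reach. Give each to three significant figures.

Mixed DO = (17.3×6.86 + 4.76×0.656)/(17.3+4.76) = 121.8/22.06 = 5.521 mg/L.
Mixed L₀ = (17.3×3.58 + 4.76×58.3)/(22.06) = 339.4/22.06 = 15.39 mg/L.
Initial deficit D₀ = C_s − DO₀ = 8.25 − 5.521 = 2.729 mg/L.
t_c = (1/0.5410) ln[(0.759/0.218)(1 − 2.729×0.5410/(0.218×15.39))] = 1.848 × ln(1.949) = 1.234 d.
D_c = (0.218/0.759) × 15.39 × e^(−0.218×1.234) = 0.2872 × 15.39 × 0.7641 = 3.377 mg/L.
Minimum DO = 8.25 − 3.377 = 4.873 mg/L.

t_c ≈ 1.23 d; minimum DO ≈ 4.87 mg/L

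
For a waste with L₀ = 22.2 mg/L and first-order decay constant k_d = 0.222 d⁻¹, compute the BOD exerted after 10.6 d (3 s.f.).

y ≈ 20.1 mg/L

y_t = L₀(1 − e^(−k_d t)) = 22.2 × (1 − e^(−0.222×10.6))
= 22.2 × (1 − 0.09506) = 22.2 × 0.9049 = 20.09 mg/L.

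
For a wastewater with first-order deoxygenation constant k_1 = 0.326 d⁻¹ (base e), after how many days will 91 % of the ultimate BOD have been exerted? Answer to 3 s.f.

t ≈ 7.39 d

y/L₀ = 1 − e^(−k_1 t) = 0.91 ⇒ e^(−k_1 t) = 0.0900
t = −ln(0.0900) / 0.326 = 2.408 / 0.326 = 7.386 d.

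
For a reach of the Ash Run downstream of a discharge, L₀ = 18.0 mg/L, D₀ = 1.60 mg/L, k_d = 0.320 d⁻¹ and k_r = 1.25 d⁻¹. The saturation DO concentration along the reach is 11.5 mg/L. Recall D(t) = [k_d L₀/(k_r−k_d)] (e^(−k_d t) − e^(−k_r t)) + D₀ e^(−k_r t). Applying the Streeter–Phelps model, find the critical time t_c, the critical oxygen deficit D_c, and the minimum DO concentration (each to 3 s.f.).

t_c ≈ 1.14 d; D_c ≈ 3.20 mg/L; min DO ≈ 8.30 mg/L

At the critical point dD/dt = 0, so k_d L₀ e^(−k_d t) = k_r D. Substituting D(t) from the Streeter–Phelps equation and solving for t gives
t_c = ln[(k_r/k_d)(1 − D₀(k_r−k_d)/(k_d L₀))] / (k_r−k_d).
Here k_r−k_d = 0.9300 d⁻¹ and 1 − D₀(k_r−k_d)/(k_d L₀) = 1 − 1.60×0.9300/(0.320×18.0) = 0.7417, so
t_c = ln(3.906 × 0.7417) / 0.9300 = 1.064 / 0.9300 = 1.144 d.
D_c = (k_d/k_r) L₀ e^(−k_d t_c) = (0.320/1.25) × 18.0 × e^(−0.320×1.144) = 0.2560 × 18.0 × 0.6935 = 3.196 mg/L.
Minimum DO = C_s − D_c = 11.5 − 3.196 = 8.304 mg/L.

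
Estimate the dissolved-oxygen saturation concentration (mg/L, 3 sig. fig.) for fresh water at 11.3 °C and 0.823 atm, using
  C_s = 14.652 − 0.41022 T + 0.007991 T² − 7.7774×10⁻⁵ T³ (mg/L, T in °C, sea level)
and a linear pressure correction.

C_s ≈ 8.99 mg/L

At sea level: C_s = 14.652 − 0.41022×11.3 + 0.007991×11.3² − 7.7774×10⁻⁵×11.3³ = 10.92 mg/L.
Pressure correction: C_s' = 10.92 × 0.823 = 8.991 mg/L.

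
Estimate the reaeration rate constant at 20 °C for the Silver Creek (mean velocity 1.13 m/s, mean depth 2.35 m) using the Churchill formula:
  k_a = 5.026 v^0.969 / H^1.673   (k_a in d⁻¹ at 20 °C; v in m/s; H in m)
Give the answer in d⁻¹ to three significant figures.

k_a = 5.026 × 1.13^0.969 / 2.35^1.673 = 5.026 × 1.126 / 4.176 = 1.355 d⁻¹.

k_a ≈ 1.35 d⁻¹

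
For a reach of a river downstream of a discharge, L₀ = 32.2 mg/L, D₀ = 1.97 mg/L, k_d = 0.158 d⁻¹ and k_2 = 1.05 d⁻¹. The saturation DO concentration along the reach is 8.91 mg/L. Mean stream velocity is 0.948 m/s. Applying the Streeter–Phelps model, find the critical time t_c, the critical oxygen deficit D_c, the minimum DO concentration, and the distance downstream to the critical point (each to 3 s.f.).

t_c ≈ 1.65 d; D_c ≈ 3.73 mg/L; min DO ≈ 5.18 mg/L; x_c ≈ 135 km

At the critical point dD/dt = 0, so k_d L₀ e^(−k_d t) = k_2 D. Substituting D(t) from the Streeter–Phelps equation and solving for t gives
t_c = ln[(k_2/k_d)(1 − D₀(k_2−k_d)/(k_d L₀))] / (k_2−k_d).
Here k_2−k_d = 0.8920 d⁻¹ and 1 − D₀(k_2−k_d)/(k_d L₀) = 1 − 1.97×0.8920/(0.158×32.2) = 0.6546, so
t_c = ln(6.646 × 0.6546) / 0.8920 = 1.470 / 0.8920 = 1.648 d.
D_c = (k_d/k_2) L₀ e^(−k_d t_c) = (0.158/1.05) × 32.2 × e^(−0.158×1.648) = 0.1505 × 32.2 × 0.7707 = 3.734 mg/L.
Minimum DO = C_s − D_c = 8.91 − 3.734 = 5.176 mg/L.
x_c = v t_c = 0.948 m/s × 1.648 d × 86400 s/d = 135000 m ≈ 135 km.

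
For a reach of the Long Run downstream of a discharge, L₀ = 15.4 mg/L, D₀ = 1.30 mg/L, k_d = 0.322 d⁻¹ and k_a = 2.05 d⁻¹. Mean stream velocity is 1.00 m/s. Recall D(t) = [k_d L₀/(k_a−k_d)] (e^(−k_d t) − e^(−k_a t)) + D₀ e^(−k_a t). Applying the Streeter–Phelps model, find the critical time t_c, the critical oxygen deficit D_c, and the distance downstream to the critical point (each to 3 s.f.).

At the critical point dD/dt = 0, so k_d L₀ e^(−k_d t) = k_a D. Substituting D(t) from the Streeter–Phelps equation and solving for t gives
t_c = ln[(k_a/k_d)(1 − D₀(k_a−k_d)/(k_d L₀))] / (k_a−k_d).
Here k_a−k_d = 1.728 d⁻¹ and 1 − D₀(k_a−k_d)/(k_d L₀) = 1 − 1.30×1.728/(0.322×15.4) = 0.5470, so
t_c = ln(6.366 × 0.5470) / 1.728 = 1.248 / 1.728 = 0.7221 d.
D_c = (k_d/k_a) L₀ e^(−k_d t_c) = (0.322/2.05) × 15.4 × e^(−0.322×0.7221) = 0.1571 × 15.4 × 0.7925 = 1.917 mg/L.
x_c = v t_c = 1.00 m/s × 0.7221 d × 86400 s/d = 62390 m ≈ 62.4 km.

t_c ≈ 0.722 d; D_c ≈ 1.92 mg/L; x_c ≈ 62.4 km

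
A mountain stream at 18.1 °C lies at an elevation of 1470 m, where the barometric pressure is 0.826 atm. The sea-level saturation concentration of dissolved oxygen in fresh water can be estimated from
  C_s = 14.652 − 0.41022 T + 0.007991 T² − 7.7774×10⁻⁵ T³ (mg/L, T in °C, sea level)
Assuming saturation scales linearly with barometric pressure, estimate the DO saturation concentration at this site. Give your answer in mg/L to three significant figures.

C_s ≈ 7.75 mg/L

At sea level: C_s = 14.652 − 0.41022×18.1 + 0.007991×18.1² − 7.7774×10⁻⁵×18.1³ = 9.384 mg/L.
Pressure correction: C_s' = 9.384 × 0.826 = 7.751 mg/L.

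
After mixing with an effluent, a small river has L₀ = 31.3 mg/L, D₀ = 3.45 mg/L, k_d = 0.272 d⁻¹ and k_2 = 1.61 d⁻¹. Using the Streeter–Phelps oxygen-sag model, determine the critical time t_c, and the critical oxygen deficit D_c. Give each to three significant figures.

t_c ≈ 0.745 d; D_c ≈ 4.32 mg/L

t_c = [1/(k_2−k_d)] ln[(k_2/k_d)(1 − D₀(k_2−k_d)/(k_d L₀))]
= [1/(1.61−0.272)] ln[(1.61/0.272)(1 − 3.45×1.338/(0.272×31.3))]
= (1/1.338) ln[5.919 × 0.4578] = 0.7474 × ln(2.710) = 0.7474 × 0.9969 = 0.7450 d.
D_c = (k_d/k_2) L₀ e^(−k_d t_c) = (0.272/1.61) × 31.3 × e^(−0.272×0.7450) = 0.1689 × 31.3 × 0.8166 = 4.318 mg/L.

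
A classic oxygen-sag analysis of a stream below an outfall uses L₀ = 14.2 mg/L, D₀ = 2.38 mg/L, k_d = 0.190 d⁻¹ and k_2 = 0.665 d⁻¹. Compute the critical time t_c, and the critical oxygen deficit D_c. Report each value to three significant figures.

t_c = [1/(k_2−k_d)] ln[(k_2/k_d)(1 − D₀(k_2−k_d)/(k_d L₀))]
= [1/(0.665−0.190)] ln[(0.665/0.190)(1 − 2.38×0.4750/(0.190×14.2))]
= (1/0.4750) ln[3.500 × 0.5810] = 2.105 × ln(2.033) = 2.105 × 0.7097 = 1.494 d.
L(t_c) = L₀ e^(−k_d t_c) = 14.2 × 0.7528 = 10.69 mg/L, and at the critical point k_2 D_c = k_d L, so D_c = (0.190/0.665) × 10.69 = 3.054 mg/L.

t_c ≈ 1.49 d; D_c ≈ 3.05 mg/L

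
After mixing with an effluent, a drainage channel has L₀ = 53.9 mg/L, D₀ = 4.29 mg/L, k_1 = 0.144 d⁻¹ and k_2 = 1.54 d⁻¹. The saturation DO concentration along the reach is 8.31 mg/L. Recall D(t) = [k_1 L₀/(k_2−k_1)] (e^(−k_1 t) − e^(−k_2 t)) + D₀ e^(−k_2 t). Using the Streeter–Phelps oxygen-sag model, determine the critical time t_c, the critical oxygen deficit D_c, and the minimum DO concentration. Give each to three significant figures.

At the critical point dD/dt = 0, so k_1 L₀ e^(−k_1 t) = k_2 D. Substituting D(t) from the Streeter–Phelps equation and solving for t gives
t_c = ln[(k_2/k_1)(1 − D₀(k_2−k_1)/(k_1 L₀))] / (k_2−k_1).
Here k_2−k_1 = 1.396 d⁻¹ and 1 − D₀(k_2−k_1)/(k_1 L₀) = 1 − 4.29×1.396/(0.144×53.9) = 0.2284, so
t_c = ln(10.69 × 0.2284) / 1.396 = 0.8931 / 1.396 = 0.6397 d.
L(t_c) = L₀ e^(−k_1 t_c) = 53.9 × 0.9120 = 49.16 mg/L, and at the critical point k_2 D_c = k_1 L, so D_c = (0.144/1.54) × 49.16 = 4.596 mg/L.
Minimum DO = C_s − D_c = 8.31 − 4.596 = 3.714 mg/L.

t_c ≈ 0.640 d; D_c ≈ 4.60 mg/L; min DO ≈ 3.71 mg/L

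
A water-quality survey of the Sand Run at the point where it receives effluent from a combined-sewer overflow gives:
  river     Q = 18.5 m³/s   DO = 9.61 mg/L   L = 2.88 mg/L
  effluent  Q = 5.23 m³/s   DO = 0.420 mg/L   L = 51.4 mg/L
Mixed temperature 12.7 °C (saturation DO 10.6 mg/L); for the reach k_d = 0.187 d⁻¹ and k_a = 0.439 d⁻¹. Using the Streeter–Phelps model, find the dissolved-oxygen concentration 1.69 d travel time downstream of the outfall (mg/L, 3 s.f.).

DO ≈ 6.62 mg/L

Mixed DO = (18.5×9.61 + 5.23×0.420)/(18.5+5.23) = 180.0/23.73 = 7.585 mg/L.
Mixed L₀ = (18.5×2.88 + 5.23×51.4)/(23.73) = 322.1/23.73 = 13.57 mg/L.
Initial deficit D₀ = C_s − DO₀ = 10.6 − 7.585 = 3.015 mg/L.
D(1.69) = [0.187×13.57/(0.439−0.187)](e^(−0.187×1.69) − e^(−0.439×1.69)) + 3.015 e^(−0.439×1.69)
= 10.07 × (0.7290 − 0.4762) + 3.015 × 0.4762 = 3.983 mg/L.
DO = 10.6 − 3.983 = 6.617 mg/L.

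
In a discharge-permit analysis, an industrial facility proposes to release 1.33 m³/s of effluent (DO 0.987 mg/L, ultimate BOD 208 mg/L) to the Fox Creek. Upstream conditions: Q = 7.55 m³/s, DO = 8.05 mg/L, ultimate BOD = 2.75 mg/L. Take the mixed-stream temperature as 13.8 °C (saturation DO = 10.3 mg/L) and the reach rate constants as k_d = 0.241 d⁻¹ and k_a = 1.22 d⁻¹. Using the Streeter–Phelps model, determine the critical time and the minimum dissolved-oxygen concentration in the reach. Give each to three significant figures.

Mixed DO = (7.55×8.05 + 1.33×0.987)/(7.55+1.33) = 62.09/8.880 = 6.992 mg/L.
Mixed L₀ = (7.55×2.75 + 1.33×208)/(8.880) = 297.4/8.880 = 33.49 mg/L.
Initial deficit D₀ = C_s − DO₀ = 10.3 − 6.992 = 3.308 mg/L.
t_c = (1/0.9790) ln[(1.22/0.241)(1 − 3.308×0.9790/(0.241×33.49))] = 1.021 × ln(3.031) = 1.133 d.
D_c = (0.241/1.22) × 33.49 × e^(−0.241×1.133) = 0.1975 × 33.49 × 0.7611 = 5.035 mg/L.
Minimum DO = 10.3 − 5.035 = 5.265 mg/L.

t_c ≈ 1.13 d; minimum DO ≈ 5.26 mg/L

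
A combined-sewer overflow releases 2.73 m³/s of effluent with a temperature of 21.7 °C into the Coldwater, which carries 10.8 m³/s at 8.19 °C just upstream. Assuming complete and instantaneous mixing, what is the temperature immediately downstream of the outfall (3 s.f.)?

10.9 °C

Flow-weighted mixing: C = (Q_r C_r + Q_w C_w)/(Q_r + Q_w)
= (10.8×8.19 + 2.73×21.7)/(10.8 + 2.73) = 147.7/13.53 = 10.92 °C.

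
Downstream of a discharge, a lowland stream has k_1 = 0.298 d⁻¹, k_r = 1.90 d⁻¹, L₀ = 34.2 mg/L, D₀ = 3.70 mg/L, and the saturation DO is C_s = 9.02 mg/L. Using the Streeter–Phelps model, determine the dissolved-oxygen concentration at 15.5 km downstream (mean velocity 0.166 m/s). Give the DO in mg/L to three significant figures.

DO ≈ 4.75 mg/L

Travel time t = x/v = 15.5 km / (0.166 m/s) = 15500 m / 0.166 m/s = 93370 s = 1.081 d.
k_1 L₀/(k_r−k_1) = 0.298×34.2/(1.90−0.298) = 10.19/1.602 = 6.362 mg/L.
e^(−k_1 t) = e^(−0.298×1.081) = 0.7247; e^(−k_r t) = e^(−1.90×1.081) = 0.1283.
D = 6.362 × (0.7247 − 0.1283) + 3.70 × 0.1283 = 3.794 + 0.4747 = 4.269 mg/L.
DO = C_s − D = 9.02 − 4.269 = 4.751 mg/L.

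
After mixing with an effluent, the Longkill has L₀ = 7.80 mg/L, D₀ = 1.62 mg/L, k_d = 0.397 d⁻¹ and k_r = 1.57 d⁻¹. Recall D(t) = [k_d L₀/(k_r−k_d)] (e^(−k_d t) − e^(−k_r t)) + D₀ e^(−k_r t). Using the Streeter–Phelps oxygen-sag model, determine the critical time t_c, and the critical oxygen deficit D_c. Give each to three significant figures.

t_c = [1/(k_r−k_d)] ln[(k_r/k_d)(1 − D₀(k_r−k_d)/(k_d L₀))]
= [1/(1.57−0.397)] ln[(1.57/0.397)(1 − 1.62×1.173/(0.397×7.80))]
= (1/1.173) ln[3.955 × 0.3863] = 0.8525 × ln(1.528) = 0.8525 × 0.4239 = 0.3613 d.
D_c = (k_d/k_r) L₀ e^(−k_d t_c) = (0.397/1.57) × 7.80 × e^(−0.397×0.3613) = 0.2529 × 7.80 × 0.8664 = 1.709 mg/L.

t_c ≈ 0.361 d; D_c ≈ 1.71 mg/L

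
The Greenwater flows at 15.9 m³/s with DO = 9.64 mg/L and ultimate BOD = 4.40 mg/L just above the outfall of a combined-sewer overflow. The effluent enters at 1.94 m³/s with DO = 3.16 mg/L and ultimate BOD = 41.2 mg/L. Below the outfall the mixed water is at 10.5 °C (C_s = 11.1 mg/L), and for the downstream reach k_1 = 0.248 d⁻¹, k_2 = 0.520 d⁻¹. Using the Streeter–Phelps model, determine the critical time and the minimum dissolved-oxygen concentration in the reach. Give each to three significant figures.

Mixed DO = (15.9×9.64 + 1.94×3.16)/(15.9+1.94) = 159.4/17.84 = 8.935 mg/L.
Mixed L₀ = (15.9×4.40 + 1.94×41.2)/(17.84) = 149.9/17.84 = 8.402 mg/L.
Initial deficit D₀ = C_s − DO₀ = 11.1 − 8.935 = 2.165 mg/L.
t_c = (1/0.2720) ln[(0.520/0.248)(1 − 2.165×0.2720/(0.248×8.402))] = 3.676 × ln(1.504) = 1.501 d.
D_c = (0.248/0.520) × 8.402 × e^(−0.248×1.501) = 0.4769 × 8.402 × 0.6892 = 2.761 mg/L.
Minimum DO = 11.1 − 2.761 = 8.339 mg/L.

t_c ≈ 1.50 d; minimum DO ≈ 8.34 mg/L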